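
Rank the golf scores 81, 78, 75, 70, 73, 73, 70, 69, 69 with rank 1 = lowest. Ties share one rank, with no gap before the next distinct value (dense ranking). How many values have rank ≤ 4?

7

Sorted (ascending): 69, 69, 70, 70, 73, 73, 75, 78, 81
The 2 values of 69 share dense rank 1.
The 2 values of 70 share dense rank 2.
The 2 values of 73 share dense rank 3.
Remaining distinct values take the next consecutive integers.
Ranks ≤ 4: {1, 1, 2, 2, 3, 3, 4} → 7 values.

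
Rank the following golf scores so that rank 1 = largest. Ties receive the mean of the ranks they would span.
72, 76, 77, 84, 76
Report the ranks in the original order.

Sorted (descending): 84, 77, 76, 76, 72
The 2 values of 76 occupy positions 3–4 → average rank (3+4)/2 = 3.5.

5, 3.5, 2, 1, 3.5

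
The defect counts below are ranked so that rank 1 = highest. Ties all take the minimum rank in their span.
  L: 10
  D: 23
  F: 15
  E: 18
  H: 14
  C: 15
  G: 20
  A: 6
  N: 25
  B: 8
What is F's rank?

Sorted (descending): 25, 23, 20, 18, 15, 15, 14, 10, 8, 6
The 2 values of 15 occupy positions 5–6 → each gets rank 5.
F has value 15 → rank 5.

5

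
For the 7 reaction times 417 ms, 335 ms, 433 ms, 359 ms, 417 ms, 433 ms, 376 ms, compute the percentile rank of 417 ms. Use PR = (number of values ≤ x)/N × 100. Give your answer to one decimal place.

71.4

N = 7.
Strictly below 417: 3. Equal to 417: 2.
PR = 5/7 × 100 = 71.4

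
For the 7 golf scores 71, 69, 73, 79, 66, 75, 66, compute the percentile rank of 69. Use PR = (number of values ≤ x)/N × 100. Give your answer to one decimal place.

42.9

N = 7.
Strictly below 69: 2. Equal to 69: 1.
PR = 3/7 × 100 = 42.9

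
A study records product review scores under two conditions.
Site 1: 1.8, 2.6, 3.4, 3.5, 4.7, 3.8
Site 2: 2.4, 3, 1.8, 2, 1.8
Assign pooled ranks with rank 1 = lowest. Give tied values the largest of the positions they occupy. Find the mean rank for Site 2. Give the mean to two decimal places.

Sorted (ascending): 1.8, 1.8, 1.8, 2, 2.4, 2.6, 3, 3.4, 3.5, 3.8, 4.7
The 3 values of 1.8 occupy positions 1–3 → each gets rank 3.
Site 2 values → pooled ranks: 2.4→5, 3→7, 1.8→3, 2→4, 1.8→3
Mean rank = (5 + 7 + 3 + 4 + 3) / 5 = 4.40

4.40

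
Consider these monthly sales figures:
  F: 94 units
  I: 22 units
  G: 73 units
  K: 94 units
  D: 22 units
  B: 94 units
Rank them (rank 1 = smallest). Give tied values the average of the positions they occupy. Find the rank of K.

5

Sorted (ascending): 22, 22, 73, 94, 94, 94
The 2 values of 22 occupy positions 1–2 → average rank (1+2)/2 = 1.5.
The 3 values of 94 occupy positions 4–6 → average rank 5.
K has value 94 units → rank 5.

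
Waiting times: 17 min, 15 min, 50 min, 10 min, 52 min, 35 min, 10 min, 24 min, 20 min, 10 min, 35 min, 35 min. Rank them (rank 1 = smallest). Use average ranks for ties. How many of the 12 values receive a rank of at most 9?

Sorted (ascending): 10, 10, 10, 15, 17, 20, 24, 35, 35, 35, 50, 52
The 3 values of 10 occupy positions 1–3 → average rank 2.
The 3 values of 35 occupy positions 8–10 → average rank 9.
Ranks ≤ 9: {2, 2, 2, 4, 5, 6, 7, 9, 9, 9} → 10 values.

10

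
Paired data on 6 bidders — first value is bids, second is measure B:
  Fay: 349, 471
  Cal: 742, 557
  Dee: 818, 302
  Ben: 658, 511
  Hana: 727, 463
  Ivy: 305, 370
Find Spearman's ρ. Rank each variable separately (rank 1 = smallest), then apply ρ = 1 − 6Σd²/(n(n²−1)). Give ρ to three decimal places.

-0.029

Ranks of variable 1: 2, 5, 6, 3, 4, 1
Ranks of variable 2: 4, 6, 1, 5, 3, 2
d = r₁ − r₂: -2, -1, 5, -2, 1, -1
d²: 4, 1, 25, 4, 1, 1; Σd² = 36
ρ = 1 − 6·36/(6·35) = 1 − 216/210 = -0.029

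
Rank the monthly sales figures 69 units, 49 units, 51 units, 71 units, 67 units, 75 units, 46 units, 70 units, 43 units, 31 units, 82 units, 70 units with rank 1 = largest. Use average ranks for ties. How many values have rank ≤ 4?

3

Sorted (descending): 82, 75, 71, 70, 70, 69, 67, 51, 49, 46, 43, 31
The 2 values of 70 occupy positions 4–5 → average rank (4+5)/2 = 4.5.
Ranks ≤ 4: {1, 2, 3} → 3 values.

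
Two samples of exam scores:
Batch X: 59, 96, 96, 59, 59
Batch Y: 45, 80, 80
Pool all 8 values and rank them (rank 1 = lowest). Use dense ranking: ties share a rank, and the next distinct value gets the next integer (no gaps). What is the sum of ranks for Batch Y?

Sorted (ascending): 45, 59, 59, 59, 80, 80, 96, 96
The 3 values of 59 share dense rank 2.
The 2 values of 80 share dense rank 3.
The 2 values of 96 share dense rank 4.
Remaining distinct values take the next consecutive integers.
Batch Y values → pooled ranks: 45→1, 80→3, 80→3
Rank sum = 1 + 3 + 3 = 7

7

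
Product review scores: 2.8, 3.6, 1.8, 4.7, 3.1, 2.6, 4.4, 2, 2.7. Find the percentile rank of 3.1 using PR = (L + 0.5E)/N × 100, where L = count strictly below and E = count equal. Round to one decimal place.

N = 9.
Strictly below 3.1: 5. Equal to 3.1: 1.
PR = (5 + 0.5·1)/9 × 100 = 61.1

61.1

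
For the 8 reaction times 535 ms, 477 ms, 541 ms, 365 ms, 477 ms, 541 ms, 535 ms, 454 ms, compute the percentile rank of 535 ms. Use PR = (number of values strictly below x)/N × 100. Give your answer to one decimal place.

N = 8.
Strictly below 535: 4. Equal to 535: 2.
PR = 4/8 × 100 = 50.0

50.0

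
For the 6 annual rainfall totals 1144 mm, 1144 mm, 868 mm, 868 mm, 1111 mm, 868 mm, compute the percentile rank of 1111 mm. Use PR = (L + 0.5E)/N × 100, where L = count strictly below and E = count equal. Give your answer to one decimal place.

58.3

N = 6.
Strictly below 1111: 3. Equal to 1111: 1.
PR = (3 + 0.5·1)/6 × 100 = 58.3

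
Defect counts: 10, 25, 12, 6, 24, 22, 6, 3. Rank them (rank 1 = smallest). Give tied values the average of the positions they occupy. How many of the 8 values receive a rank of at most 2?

Sorted (ascending): 3, 6, 6, 10, 12, 22, 24, 25
The 2 values of 6 occupy positions 2–3 → average rank (2+3)/2 = 2.5.
Ranks ≤ 2: {1} → 1 value.

1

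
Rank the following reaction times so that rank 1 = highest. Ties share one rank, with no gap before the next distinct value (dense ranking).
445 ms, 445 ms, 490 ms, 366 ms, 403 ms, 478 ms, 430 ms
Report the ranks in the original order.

3, 3, 1, 6, 5, 2, 4

Sorted (descending): 490, 478, 445, 445, 430, 403, 366
The 2 values of 445 share dense rank 3.
Remaining distinct values take the next consecutive integers.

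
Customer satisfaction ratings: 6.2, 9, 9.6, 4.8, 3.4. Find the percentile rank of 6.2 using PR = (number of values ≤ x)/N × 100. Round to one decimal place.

N = 5.
Strictly below 6.2: 2. Equal to 6.2: 1.
PR = 3/5 × 100 = 60.0

60.0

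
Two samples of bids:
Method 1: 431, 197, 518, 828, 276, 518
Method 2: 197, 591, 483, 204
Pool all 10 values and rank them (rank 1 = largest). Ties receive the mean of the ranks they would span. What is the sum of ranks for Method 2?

Sorted (descending): 828, 591, 518, 518, 483, 431, 276, 204, 197, 197
The 2 values of 518 occupy positions 3–4 → average rank (3+4)/2 = 3.5.
The 2 values of 197 occupy positions 9–10 → average rank (9+10)/2 = 9.5.
Method 2 values → pooled ranks: 197→9.5, 591→2, 483→5, 204→8
Rank sum = 9.5 + 2 + 5 + 8 = 24.5

24.5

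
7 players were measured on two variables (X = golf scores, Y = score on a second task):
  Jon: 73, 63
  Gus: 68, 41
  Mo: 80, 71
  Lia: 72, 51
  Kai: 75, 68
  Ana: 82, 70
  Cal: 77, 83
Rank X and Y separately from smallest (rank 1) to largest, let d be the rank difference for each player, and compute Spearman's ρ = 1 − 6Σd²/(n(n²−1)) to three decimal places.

Ranks of variable 1: 3, 1, 6, 2, 4, 7, 5
Ranks of variable 2: 3, 1, 6, 2, 4, 5, 7
d = r₁ − r₂: 0, 0, 0, 0, 0, 2, -2
d²: 0, 0, 0, 0, 0, 4, 4; Σd² = 8
ρ = 1 − 6·8/(7·48) = 1 − 48/336 = 0.857

0.857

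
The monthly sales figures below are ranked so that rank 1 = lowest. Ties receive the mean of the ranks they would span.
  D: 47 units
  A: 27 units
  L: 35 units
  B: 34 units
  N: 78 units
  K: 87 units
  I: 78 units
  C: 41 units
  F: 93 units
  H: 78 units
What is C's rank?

4

Sorted (ascending): 27, 34, 35, 41, 47, 78, 78, 78, 87, 93
The 3 values of 78 occupy positions 6–8 → average rank 7.
C has value 41 units → rank 4.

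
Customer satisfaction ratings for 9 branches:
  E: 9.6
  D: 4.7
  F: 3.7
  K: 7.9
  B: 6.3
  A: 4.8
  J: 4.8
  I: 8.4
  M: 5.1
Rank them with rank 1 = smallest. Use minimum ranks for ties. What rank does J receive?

Sorted (ascending): 3.7, 4.7, 4.8, 4.8, 5.1, 6.3, 7.9, 8.4, 9.6
The 2 values of 4.8 occupy positions 3–4 → each gets rank 3.
J has value 4.8 → rank 3.

3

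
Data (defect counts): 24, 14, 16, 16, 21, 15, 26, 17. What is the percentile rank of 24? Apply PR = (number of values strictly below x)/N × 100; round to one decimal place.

75.0

N = 8.
Strictly below 24: 6. Equal to 24: 1.
PR = 6/8 × 100 = 75.0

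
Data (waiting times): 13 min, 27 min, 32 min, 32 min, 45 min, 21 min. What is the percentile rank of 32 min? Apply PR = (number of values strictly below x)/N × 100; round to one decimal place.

50.0

N = 6.
Strictly below 32: 3. Equal to 32: 2.
PR = 3/6 × 100 = 50.0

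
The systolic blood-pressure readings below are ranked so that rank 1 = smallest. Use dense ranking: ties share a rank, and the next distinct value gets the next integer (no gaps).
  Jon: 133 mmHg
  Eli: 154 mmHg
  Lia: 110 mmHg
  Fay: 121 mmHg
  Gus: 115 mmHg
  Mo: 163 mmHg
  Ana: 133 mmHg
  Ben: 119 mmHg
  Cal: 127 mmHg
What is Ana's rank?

6

Sorted (ascending): 110, 115, 119, 121, 127, 133, 133, 154, 163
The 2 values of 133 share dense rank 6.
Remaining distinct values take the next consecutive integers.
Ana has value 133 mmHg → rank 6.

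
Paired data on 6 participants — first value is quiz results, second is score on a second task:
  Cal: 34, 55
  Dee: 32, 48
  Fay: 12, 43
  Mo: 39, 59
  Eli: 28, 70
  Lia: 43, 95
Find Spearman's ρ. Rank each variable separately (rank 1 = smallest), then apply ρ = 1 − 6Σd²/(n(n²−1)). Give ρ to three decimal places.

0.657

Ranks of variable 1: 4, 3, 1, 5, 2, 6
Ranks of variable 2: 3, 2, 1, 4, 5, 6
d = r₁ − r₂: 1, 1, 0, 1, -3, 0
d²: 1, 1, 0, 1, 9, 0; Σd² = 12
ρ = 1 − 6·12/(6·35) = 1 − 72/210 = 0.657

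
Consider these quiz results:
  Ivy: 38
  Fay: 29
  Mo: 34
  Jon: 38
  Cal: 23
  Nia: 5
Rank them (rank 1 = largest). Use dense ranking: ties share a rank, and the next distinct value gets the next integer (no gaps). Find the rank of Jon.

Sorted (descending): 38, 38, 34, 29, 23, 5
The 2 values of 38 share dense rank 1.
Remaining distinct values take the next consecutive integers.
Jon has value 38 → rank 1.

1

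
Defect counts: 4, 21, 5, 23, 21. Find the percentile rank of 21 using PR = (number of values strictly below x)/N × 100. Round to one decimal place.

N = 5.
Strictly below 21: 2. Equal to 21: 2.
PR = 2/5 × 100 = 40.0

40.0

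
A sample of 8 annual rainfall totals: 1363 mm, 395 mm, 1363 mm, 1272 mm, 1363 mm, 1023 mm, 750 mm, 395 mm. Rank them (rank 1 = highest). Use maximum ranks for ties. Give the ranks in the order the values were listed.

Sorted (descending): 1363, 1363, 1363, 1272, 1023, 750, 395, 395
The 3 values of 1363 occupy positions 1–3 → each gets rank 3.
The 2 values of 395 occupy positions 7–8 → each gets rank 8.

3, 8, 3, 4, 3, 5, 6, 8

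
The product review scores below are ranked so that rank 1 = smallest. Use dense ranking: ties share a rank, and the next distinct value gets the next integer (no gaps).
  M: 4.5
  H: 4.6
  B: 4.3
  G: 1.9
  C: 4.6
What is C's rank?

Sorted (ascending): 1.9, 4.3, 4.5, 4.6, 4.6
The 2 values of 4.6 share dense rank 4.
Remaining distinct values take the next consecutive integers.
C has value 4.6 → rank 4.

4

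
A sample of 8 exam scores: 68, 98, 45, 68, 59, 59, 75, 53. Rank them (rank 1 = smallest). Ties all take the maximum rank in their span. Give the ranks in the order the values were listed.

6, 8, 1, 6, 4, 4, 7, 2

Sorted (ascending): 45, 53, 59, 59, 68, 68, 75, 98
The 2 values of 59 occupy positions 3–4 → each gets rank 4.
The 2 values of 68 occupy positions 5–6 → each gets rank 6.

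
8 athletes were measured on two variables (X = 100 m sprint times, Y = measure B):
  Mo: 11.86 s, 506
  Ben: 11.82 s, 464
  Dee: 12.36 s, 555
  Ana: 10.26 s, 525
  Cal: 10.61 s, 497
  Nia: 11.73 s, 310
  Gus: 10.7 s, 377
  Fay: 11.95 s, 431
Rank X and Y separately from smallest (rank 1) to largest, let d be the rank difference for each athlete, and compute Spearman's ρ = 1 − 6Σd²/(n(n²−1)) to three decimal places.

0.143

Ranks of variable 1: 6, 5, 8, 1, 2, 4, 3, 7
Ranks of variable 2: 6, 4, 8, 7, 5, 1, 2, 3
d = r₁ − r₂: 0, 1, 0, -6, -3, 3, 1, 4
d²: 0, 1, 0, 36, 9, 9, 1, 16; Σd² = 72
ρ = 1 − 6·72/(8·63) = 1 − 432/504 = 0.143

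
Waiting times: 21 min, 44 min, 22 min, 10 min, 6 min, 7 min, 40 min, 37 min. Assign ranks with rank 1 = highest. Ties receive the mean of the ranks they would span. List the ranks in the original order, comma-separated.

Sorted (descending): 44, 40, 37, 22, 21, 10, 7, 6
No ties — each value takes its position as its rank.

5, 1, 4, 6, 8, 7, 2, 3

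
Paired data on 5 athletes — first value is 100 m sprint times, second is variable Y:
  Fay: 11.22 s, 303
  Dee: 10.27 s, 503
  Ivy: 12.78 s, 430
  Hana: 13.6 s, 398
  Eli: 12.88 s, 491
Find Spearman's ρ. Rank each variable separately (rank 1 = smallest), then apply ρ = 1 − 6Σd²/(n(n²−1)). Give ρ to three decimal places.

-0.300

Ranks of variable 1: 2, 1, 3, 5, 4
Ranks of variable 2: 1, 5, 3, 2, 4
d = r₁ − r₂: 1, -4, 0, 3, 0
d²: 1, 16, 0, 9, 0; Σd² = 26
ρ = 1 − 6·26/(5·24) = 1 − 156/120 = -0.300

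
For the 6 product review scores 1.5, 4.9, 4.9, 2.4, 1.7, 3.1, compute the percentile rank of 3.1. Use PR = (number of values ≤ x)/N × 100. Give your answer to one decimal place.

N = 6.
Strictly below 3.1: 3. Equal to 3.1: 1.
PR = 4/6 × 100 = 66.7

66.7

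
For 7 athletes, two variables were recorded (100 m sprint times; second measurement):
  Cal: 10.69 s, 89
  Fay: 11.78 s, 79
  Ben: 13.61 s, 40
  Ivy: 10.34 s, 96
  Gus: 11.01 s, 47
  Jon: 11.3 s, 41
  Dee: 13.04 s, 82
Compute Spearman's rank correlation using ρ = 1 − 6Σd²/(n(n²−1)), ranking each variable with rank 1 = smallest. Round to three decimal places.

-0.679

Ranks of variable 1: 2, 5, 7, 1, 3, 4, 6
Ranks of variable 2: 6, 4, 1, 7, 3, 2, 5
d = r₁ − r₂: -4, 1, 6, -6, 0, 2, 1
d²: 16, 1, 36, 36, 0, 4, 1; Σd² = 94
ρ = 1 − 6·94/(7·48) = 1 − 564/336 = -0.679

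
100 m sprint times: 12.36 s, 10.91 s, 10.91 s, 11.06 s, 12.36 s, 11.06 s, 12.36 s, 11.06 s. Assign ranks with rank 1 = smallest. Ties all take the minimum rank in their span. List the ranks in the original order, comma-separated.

Sorted (ascending): 10.91, 10.91, 11.06, 11.06, 11.06, 12.36, 12.36, 12.36
The 2 values of 10.91 occupy positions 1–2 → each gets rank 1.
The 3 values of 11.06 occupy positions 3–5 → each gets rank 3.
The 3 values of 12.36 occupy positions 6–8 → each gets rank 6.

6, 1, 1, 3, 6, 3, 6, 3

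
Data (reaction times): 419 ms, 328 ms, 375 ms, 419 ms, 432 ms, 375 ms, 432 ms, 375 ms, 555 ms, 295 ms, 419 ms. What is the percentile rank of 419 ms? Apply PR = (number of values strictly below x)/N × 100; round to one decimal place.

N = 11.
Strictly below 419: 5. Equal to 419: 3.
PR = 5/11 × 100 = 45.5

45.5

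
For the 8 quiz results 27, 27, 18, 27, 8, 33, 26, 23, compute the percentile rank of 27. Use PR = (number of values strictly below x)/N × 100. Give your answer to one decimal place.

N = 8.
Strictly below 27: 4. Equal to 27: 3.
PR = 4/8 × 100 = 50.0

50.0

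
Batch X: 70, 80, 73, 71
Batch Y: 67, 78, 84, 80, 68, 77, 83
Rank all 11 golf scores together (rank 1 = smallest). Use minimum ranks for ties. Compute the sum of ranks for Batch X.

20

Sorted (ascending): 67, 68, 70, 71, 73, 77, 78, 80, 80, 83, 84
The 2 values of 80 occupy positions 8–9 → each gets rank 8.
Batch X values → pooled ranks: 70→3, 80→8, 73→5, 71→4
Rank sum = 3 + 8 + 5 + 4 = 20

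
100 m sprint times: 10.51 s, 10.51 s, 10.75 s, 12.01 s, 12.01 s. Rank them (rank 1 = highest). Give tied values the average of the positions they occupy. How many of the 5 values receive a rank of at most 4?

Sorted (descending): 12.01, 12.01, 10.75, 10.51, 10.51
The 2 values of 12.01 occupy positions 1–2 → average rank (1+2)/2 = 1.5.
The 2 values of 10.51 occupy positions 4–5 → average rank (4+5)/2 = 4.5.
Ranks ≤ 4: {1.5, 1.5, 3} → 3 values.

3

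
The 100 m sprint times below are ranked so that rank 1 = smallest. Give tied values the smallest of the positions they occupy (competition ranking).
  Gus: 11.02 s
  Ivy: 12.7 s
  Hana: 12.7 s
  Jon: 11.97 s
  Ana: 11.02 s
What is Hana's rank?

Sorted (ascending): 11.02, 11.02, 11.97, 12.7, 12.7
The 2 values of 11.02 occupy positions 1–2 → each gets rank 1.
The 2 values of 12.7 occupy positions 4–5 → each gets rank 4.
Hana has value 12.7 s → rank 4.

4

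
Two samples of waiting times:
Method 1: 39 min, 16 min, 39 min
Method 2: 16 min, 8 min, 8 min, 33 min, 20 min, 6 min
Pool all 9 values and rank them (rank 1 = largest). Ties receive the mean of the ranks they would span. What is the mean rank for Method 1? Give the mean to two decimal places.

Sorted (descending): 39, 39, 33, 20, 16, 16, 8, 8, 6
The 2 values of 39 occupy positions 1–2 → average rank (1+2)/2 = 1.5.
The 2 values of 16 occupy positions 5–6 → average rank (5+6)/2 = 5.5.
The 2 values of 8 occupy positions 7–8 → average rank (7+8)/2 = 7.5.
Method 1 values → pooled ranks: 39→1.5, 16→5.5, 39→1.5
Mean rank = (1.5 + 5.5 + 1.5) / 3 = 2.83

2.83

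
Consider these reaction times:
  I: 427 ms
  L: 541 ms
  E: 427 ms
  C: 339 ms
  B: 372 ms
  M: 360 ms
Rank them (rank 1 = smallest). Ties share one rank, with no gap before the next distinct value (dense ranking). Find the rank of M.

Sorted (ascending): 339, 360, 372, 427, 427, 541
The 2 values of 427 share dense rank 4.
Remaining distinct values take the next consecutive integers.
M has value 360 ms → rank 2.

2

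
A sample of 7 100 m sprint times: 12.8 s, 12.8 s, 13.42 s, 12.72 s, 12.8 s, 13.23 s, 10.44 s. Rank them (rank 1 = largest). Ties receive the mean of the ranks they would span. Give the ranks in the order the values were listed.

Sorted (descending): 13.42, 13.23, 12.8, 12.8, 12.8, 12.72, 10.44
The 3 values of 12.8 occupy positions 3–5 → average rank 4.

4, 4, 1, 6, 4, 2, 7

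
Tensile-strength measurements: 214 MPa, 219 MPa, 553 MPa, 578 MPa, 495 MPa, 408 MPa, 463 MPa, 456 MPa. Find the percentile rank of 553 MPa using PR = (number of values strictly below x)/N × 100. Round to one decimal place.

N = 8.
Strictly below 553: 6. Equal to 553: 1.
PR = 6/8 × 100 = 75.0

75.0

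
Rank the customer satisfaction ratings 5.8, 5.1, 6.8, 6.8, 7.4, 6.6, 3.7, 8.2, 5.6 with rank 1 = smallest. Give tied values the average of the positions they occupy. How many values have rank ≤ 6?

Sorted (ascending): 3.7, 5.1, 5.6, 5.8, 6.6, 6.8, 6.8, 7.4, 8.2
The 2 values of 6.8 occupy positions 6–7 → average rank (6+7)/2 = 6.5.
Ranks ≤ 6: {1, 2, 3, 4, 5} → 5 values.

5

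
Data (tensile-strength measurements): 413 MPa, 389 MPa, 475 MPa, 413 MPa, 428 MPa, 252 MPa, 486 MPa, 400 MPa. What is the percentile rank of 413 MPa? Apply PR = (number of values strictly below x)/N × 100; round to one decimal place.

37.5

N = 8.
Strictly below 413: 3. Equal to 413: 2.
PR = 3/8 × 100 = 37.5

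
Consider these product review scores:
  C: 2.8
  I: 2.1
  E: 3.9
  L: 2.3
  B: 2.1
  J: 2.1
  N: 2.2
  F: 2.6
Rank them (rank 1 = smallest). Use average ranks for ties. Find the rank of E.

8

Sorted (ascending): 2.1, 2.1, 2.1, 2.2, 2.3, 2.6, 2.8, 3.9
The 3 values of 2.1 occupy positions 1–3 → average rank 2.
E has value 3.9 → rank 8.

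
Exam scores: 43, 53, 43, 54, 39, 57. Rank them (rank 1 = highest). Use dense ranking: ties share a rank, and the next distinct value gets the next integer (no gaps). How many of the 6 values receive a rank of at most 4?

Sorted (descending): 57, 54, 53, 43, 43, 39
The 2 values of 43 share dense rank 4.
Remaining distinct values take the next consecutive integers.
Ranks ≤ 4: {1, 2, 3, 4, 4} → 5 values.

5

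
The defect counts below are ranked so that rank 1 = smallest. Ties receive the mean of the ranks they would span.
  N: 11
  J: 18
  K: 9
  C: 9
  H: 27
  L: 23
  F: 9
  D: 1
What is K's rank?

3

Sorted (ascending): 1, 9, 9, 9, 11, 18, 23, 27
The 3 values of 9 occupy positions 2–4 → average rank 3.
K has value 9 → rank 3.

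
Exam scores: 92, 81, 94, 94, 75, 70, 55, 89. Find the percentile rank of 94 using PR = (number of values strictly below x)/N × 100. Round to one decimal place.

75.0

N = 8.
Strictly below 94: 6. Equal to 94: 2.
PR = 6/8 × 100 = 75.0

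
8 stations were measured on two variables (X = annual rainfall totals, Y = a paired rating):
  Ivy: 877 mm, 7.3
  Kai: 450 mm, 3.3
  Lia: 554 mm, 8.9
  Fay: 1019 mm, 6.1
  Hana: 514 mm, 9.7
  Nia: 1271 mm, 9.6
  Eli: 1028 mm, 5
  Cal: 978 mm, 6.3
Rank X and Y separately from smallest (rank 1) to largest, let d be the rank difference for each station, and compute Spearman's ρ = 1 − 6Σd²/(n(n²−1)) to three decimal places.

Ranks of variable 1: 4, 1, 3, 6, 2, 8, 7, 5
Ranks of variable 2: 5, 1, 6, 3, 8, 7, 2, 4
d = r₁ − r₂: -1, 0, -3, 3, -6, 1, 5, 1
d²: 1, 0, 9, 9, 36, 1, 25, 1; Σd² = 82
ρ = 1 − 6·82/(8·63) = 1 − 492/504 = 0.024

0.024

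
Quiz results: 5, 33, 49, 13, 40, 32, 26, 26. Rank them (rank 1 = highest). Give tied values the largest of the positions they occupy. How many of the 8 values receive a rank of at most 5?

Sorted (descending): 49, 40, 33, 32, 26, 26, 13, 5
The 2 values of 26 occupy positions 5–6 → each gets rank 6.
Ranks ≤ 5: {1, 2, 3, 4} → 4 values.

4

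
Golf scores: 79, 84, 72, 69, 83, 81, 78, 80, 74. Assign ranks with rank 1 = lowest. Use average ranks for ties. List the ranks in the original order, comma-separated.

5, 9, 2, 1, 8, 7, 4, 6, 3

Sorted (ascending): 69, 72, 74, 78, 79, 80, 81, 83, 84
No ties — each value takes its position as its rank.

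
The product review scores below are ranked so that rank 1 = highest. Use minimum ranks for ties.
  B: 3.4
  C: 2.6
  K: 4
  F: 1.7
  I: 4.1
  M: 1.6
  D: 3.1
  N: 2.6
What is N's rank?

5

Sorted (descending): 4.1, 4, 3.4, 3.1, 2.6, 2.6, 1.7, 1.6
The 2 values of 2.6 occupy positions 5–6 → each gets rank 5.
N has value 2.6 → rank 5.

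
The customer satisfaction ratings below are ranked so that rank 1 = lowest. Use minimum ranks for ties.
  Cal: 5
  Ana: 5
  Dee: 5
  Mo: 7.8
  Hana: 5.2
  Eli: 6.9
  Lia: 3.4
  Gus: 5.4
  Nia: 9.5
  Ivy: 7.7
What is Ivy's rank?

8

Sorted (ascending): 3.4, 5, 5, 5, 5.2, 5.4, 6.9, 7.7, 7.8, 9.5
The 3 values of 5 occupy positions 2–4 → each gets rank 2.
Ivy has value 7.7 → rank 8.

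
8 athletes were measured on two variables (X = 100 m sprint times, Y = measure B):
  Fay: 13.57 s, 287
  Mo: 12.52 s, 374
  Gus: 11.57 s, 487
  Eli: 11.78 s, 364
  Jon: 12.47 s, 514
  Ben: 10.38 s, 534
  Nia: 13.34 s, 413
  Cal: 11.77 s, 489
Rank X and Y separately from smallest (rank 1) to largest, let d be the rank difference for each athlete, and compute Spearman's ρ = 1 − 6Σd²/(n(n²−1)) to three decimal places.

-0.690

Ranks of variable 1: 8, 6, 2, 4, 5, 1, 7, 3
Ranks of variable 2: 1, 3, 5, 2, 7, 8, 4, 6
d = r₁ − r₂: 7, 3, -3, 2, -2, -7, 3, -3
d²: 49, 9, 9, 4, 4, 49, 9, 9; Σd² = 142
ρ = 1 − 6·142/(8·63) = 1 − 852/504 = -0.690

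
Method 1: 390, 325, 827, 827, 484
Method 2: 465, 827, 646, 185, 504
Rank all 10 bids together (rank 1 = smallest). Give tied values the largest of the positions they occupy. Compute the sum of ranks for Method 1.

30

Sorted (ascending): 185, 325, 390, 465, 484, 504, 646, 827, 827, 827
The 3 values of 827 occupy positions 8–10 → each gets rank 10.
Method 1 values → pooled ranks: 390→3, 325→2, 827→10, 827→10, 484→5
Rank sum = 3 + 2 + 10 + 10 + 5 = 30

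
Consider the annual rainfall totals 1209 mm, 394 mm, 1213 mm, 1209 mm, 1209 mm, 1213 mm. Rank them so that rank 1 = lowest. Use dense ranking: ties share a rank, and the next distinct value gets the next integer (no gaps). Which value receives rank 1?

394

Sorted (ascending): 394, 1209, 1209, 1209, 1213, 1213
The 3 values of 1209 share dense rank 2.
The 2 values of 1213 share dense rank 3.
Remaining distinct values take the next consecutive integers.
Rank 1 → value 394.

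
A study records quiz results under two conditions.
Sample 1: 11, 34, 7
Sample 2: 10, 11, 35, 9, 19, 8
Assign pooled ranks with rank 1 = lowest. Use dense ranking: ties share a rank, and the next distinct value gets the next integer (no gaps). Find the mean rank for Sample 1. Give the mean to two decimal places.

4.33

Sorted (ascending): 7, 8, 9, 10, 11, 11, 19, 34, 35
The 2 values of 11 share dense rank 5.
Remaining distinct values take the next consecutive integers.
Sample 1 values → pooled ranks: 11→5, 34→7, 7→1
Mean rank = (5 + 7 + 1) / 3 = 4.33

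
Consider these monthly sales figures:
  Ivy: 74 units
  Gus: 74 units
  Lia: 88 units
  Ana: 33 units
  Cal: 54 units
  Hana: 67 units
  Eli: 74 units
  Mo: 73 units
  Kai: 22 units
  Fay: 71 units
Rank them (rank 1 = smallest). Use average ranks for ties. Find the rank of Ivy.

8

Sorted (ascending): 22, 33, 54, 67, 71, 73, 74, 74, 74, 88
The 3 values of 74 occupy positions 7–9 → average rank 8.
Ivy has value 74 units → rank 8.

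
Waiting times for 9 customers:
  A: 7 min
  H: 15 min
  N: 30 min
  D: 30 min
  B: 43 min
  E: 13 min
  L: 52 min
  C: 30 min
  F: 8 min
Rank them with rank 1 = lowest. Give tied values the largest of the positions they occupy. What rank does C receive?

Sorted (ascending): 7, 8, 13, 15, 30, 30, 30, 43, 52
The 3 values of 30 occupy positions 5–7 → each gets rank 7.
C has value 30 min → rank 7.

7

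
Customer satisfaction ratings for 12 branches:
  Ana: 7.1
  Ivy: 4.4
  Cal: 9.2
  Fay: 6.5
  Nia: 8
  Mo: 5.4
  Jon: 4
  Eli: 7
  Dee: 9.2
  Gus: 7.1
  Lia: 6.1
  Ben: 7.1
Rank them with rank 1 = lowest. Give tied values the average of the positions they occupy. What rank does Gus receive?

Sorted (ascending): 4, 4.4, 5.4, 6.1, 6.5, 7, 7.1, 7.1, 7.1, 8, 9.2, 9.2
The 3 values of 7.1 occupy positions 7–9 → average rank 8.
The 2 values of 9.2 occupy positions 11–12 → average rank (11+12)/2 = 11.5.
Gus has value 7.1 → rank 8.

8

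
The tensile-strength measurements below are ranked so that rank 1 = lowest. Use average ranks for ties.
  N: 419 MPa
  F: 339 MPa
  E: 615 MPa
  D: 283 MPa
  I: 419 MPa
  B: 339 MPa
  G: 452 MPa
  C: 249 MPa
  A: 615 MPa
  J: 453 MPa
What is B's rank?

Sorted (ascending): 249, 283, 339, 339, 419, 419, 452, 453, 615, 615
The 2 values of 339 occupy positions 3–4 → average rank (3+4)/2 = 3.5.
The 2 values of 419 occupy positions 5–6 → average rank (5+6)/2 = 5.5.
The 2 values of 615 occupy positions 9–10 → average rank (9+10)/2 = 9.5.
B has value 339 MPa → rank 3.5.

3.5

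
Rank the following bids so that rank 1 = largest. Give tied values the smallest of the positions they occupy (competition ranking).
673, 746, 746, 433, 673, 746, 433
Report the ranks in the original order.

Sorted (descending): 746, 746, 746, 673, 673, 433, 433
The 3 values of 746 occupy positions 1–3 → each gets rank 1.
The 2 values of 673 occupy positions 4–5 → each gets rank 4.
The 2 values of 433 occupy positions 6–7 → each gets rank 6.

4, 1, 1, 6, 4, 1, 6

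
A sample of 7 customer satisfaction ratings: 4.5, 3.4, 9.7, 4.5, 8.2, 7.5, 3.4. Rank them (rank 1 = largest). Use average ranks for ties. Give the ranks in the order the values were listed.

4.5, 6.5, 1, 4.5, 2, 3, 6.5

Sorted (descending): 9.7, 8.2, 7.5, 4.5, 4.5, 3.4, 3.4
The 2 values of 4.5 occupy positions 4–5 → average rank (4+5)/2 = 4.5.
The 2 values of 3.4 occupy positions 6–7 → average rank (6+7)/2 = 6.5.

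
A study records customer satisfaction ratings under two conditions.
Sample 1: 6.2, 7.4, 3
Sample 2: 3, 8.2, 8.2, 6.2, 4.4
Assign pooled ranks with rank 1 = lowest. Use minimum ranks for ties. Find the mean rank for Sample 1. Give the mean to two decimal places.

3.67

Sorted (ascending): 3, 3, 4.4, 6.2, 6.2, 7.4, 8.2, 8.2
The 2 values of 3 occupy positions 1–2 → each gets rank 1.
The 2 values of 6.2 occupy positions 4–5 → each gets rank 4.
The 2 values of 8.2 occupy positions 7–8 → each gets rank 7.
Sample 1 values → pooled ranks: 6.2→4, 7.4→6, 3→1
Mean rank = (4 + 6 + 1) / 3 = 3.67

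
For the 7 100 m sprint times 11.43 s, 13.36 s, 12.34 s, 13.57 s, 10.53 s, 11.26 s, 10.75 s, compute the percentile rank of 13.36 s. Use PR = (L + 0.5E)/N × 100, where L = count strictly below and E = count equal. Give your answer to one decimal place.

78.6

N = 7.
Strictly below 13.36: 5. Equal to 13.36: 1.
PR = (5 + 0.5·1)/7 × 100 = 78.6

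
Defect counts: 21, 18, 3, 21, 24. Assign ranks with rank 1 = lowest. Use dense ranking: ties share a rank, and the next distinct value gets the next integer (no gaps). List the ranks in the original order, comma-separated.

3, 2, 1, 3, 4

Sorted (ascending): 3, 18, 21, 21, 24
The 2 values of 21 share dense rank 3.
Remaining distinct values take the next consecutive integers.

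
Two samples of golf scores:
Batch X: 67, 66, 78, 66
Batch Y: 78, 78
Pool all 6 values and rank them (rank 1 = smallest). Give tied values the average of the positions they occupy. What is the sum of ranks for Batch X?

Sorted (ascending): 66, 66, 67, 78, 78, 78
The 2 values of 66 occupy positions 1–2 → average rank (1+2)/2 = 1.5.
The 3 values of 78 occupy positions 4–6 → average rank 5.
Batch X values → pooled ranks: 67→3, 66→1.5, 78→5, 66→1.5
Rank sum = 3 + 1.5 + 5 + 1.5 = 11

11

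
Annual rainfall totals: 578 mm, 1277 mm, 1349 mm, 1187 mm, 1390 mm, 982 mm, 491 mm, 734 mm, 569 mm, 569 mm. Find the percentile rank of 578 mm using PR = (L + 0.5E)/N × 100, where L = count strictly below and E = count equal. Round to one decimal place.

N = 10.
Strictly below 578: 3. Equal to 578: 1.
PR = (3 + 0.5·1)/10 × 100 = 35.0

35.0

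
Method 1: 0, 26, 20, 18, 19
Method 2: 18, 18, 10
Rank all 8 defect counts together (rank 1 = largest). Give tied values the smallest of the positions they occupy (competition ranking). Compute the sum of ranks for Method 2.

Sorted (descending): 26, 20, 19, 18, 18, 18, 10, 0
The 3 values of 18 occupy positions 4–6 → each gets rank 4.
Method 2 values → pooled ranks: 18→4, 18→4, 10→7
Rank sum = 4 + 4 + 7 = 15

15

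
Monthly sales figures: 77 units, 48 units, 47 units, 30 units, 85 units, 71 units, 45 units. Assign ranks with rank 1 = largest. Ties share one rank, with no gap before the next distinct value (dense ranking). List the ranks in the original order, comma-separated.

2, 4, 5, 7, 1, 3, 6

Sorted (descending): 85, 77, 71, 48, 47, 45, 30
No ties — each value takes its position as its rank.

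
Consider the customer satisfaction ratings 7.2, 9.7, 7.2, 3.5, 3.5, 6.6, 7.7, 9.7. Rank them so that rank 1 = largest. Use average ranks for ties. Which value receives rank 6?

6.6

Sorted (descending): 9.7, 9.7, 7.7, 7.2, 7.2, 6.6, 3.5, 3.5
The 2 values of 9.7 occupy positions 1–2 → average rank (1+2)/2 = 1.5.
The 2 values of 7.2 occupy positions 4–5 → average rank (4+5)/2 = 4.5.
The 2 values of 3.5 occupy positions 7–8 → average rank (7+8)/2 = 7.5.
Rank 6 → value 6.6.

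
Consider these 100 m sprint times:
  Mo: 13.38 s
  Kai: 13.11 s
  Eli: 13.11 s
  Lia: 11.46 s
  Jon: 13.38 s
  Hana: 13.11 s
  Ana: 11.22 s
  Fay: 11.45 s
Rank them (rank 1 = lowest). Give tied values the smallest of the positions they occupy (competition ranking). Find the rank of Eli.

Sorted (ascending): 11.22, 11.45, 11.46, 13.11, 13.11, 13.11, 13.38, 13.38
The 3 values of 13.11 occupy positions 4–6 → each gets rank 4.
The 2 values of 13.38 occupy positions 7–8 → each gets rank 7.
Eli has value 13.11 s → rank 4.

4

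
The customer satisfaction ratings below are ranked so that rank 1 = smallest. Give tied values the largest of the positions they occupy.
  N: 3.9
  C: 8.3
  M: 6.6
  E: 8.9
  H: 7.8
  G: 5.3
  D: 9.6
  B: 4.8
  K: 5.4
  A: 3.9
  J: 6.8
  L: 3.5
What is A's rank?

Sorted (ascending): 3.5, 3.9, 3.9, 4.8, 5.3, 5.4, 6.6, 6.8, 7.8, 8.3, 8.9, 9.6
The 2 values of 3.9 occupy positions 2–3 → each gets rank 3.
A has value 3.9 → rank 3.

3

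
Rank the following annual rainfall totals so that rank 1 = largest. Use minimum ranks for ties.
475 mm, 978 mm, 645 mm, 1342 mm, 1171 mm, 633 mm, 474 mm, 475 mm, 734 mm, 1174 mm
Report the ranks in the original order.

Sorted (descending): 1342, 1174, 1171, 978, 734, 645, 633, 475, 475, 474
The 2 values of 475 occupy positions 8–9 → each gets rank 8.

8, 4, 6, 1, 3, 7, 10, 8, 5, 2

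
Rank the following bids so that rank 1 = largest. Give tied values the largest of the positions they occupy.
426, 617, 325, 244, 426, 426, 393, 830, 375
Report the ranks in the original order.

5, 2, 8, 9, 5, 5, 6, 1, 7

Sorted (descending): 830, 617, 426, 426, 426, 393, 375, 325, 244
The 3 values of 426 occupy positions 3–5 → each gets rank 5.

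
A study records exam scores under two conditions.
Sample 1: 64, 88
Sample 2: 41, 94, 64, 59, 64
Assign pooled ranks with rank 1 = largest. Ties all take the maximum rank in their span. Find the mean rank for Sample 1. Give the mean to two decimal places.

3.50

Sorted (descending): 94, 88, 64, 64, 64, 59, 41
The 3 values of 64 occupy positions 3–5 → each gets rank 5.
Sample 1 values → pooled ranks: 64→5, 88→2
Mean rank = (5 + 2) / 2 = 3.50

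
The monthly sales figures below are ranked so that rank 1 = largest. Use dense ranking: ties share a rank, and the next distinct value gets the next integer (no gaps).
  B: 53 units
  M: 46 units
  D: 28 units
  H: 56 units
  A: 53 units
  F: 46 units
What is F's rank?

3

Sorted (descending): 56, 53, 53, 46, 46, 28
The 2 values of 53 share dense rank 2.
The 2 values of 46 share dense rank 3.
Remaining distinct values take the next consecutive integers.
F has value 46 units → rank 3.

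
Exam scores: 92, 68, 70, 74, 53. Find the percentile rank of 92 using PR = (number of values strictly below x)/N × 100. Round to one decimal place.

N = 5.
Strictly below 92: 4. Equal to 92: 1.
PR = 4/5 × 100 = 80.0

80.0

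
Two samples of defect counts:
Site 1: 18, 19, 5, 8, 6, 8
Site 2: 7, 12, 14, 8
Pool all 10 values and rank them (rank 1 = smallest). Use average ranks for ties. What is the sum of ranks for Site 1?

Sorted (ascending): 5, 6, 7, 8, 8, 8, 12, 14, 18, 19
The 3 values of 8 occupy positions 4–6 → average rank 5.
Site 1 values → pooled ranks: 18→9, 19→10, 5→1, 8→5, 6→2, 8→5
Rank sum = 9 + 10 + 1 + 5 + 2 + 5 = 32

32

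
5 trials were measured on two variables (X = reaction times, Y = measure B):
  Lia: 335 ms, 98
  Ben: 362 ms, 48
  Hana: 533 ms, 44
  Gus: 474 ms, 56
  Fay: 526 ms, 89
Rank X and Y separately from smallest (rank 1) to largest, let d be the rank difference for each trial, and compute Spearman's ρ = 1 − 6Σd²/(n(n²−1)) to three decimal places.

-0.600

Ranks of variable 1: 1, 2, 5, 3, 4
Ranks of variable 2: 5, 2, 1, 3, 4
d = r₁ − r₂: -4, 0, 4, 0, 0
d²: 16, 0, 16, 0, 0; Σd² = 32
ρ = 1 − 6·32/(5·24) = 1 − 192/120 = -0.600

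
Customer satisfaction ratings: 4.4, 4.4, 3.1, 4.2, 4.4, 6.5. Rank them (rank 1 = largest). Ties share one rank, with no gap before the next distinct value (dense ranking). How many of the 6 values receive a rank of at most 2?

Sorted (descending): 6.5, 4.4, 4.4, 4.4, 4.2, 3.1
The 3 values of 4.4 share dense rank 2.
Remaining distinct values take the next consecutive integers.
Ranks ≤ 2: {1, 2, 2, 2} → 4 values.

4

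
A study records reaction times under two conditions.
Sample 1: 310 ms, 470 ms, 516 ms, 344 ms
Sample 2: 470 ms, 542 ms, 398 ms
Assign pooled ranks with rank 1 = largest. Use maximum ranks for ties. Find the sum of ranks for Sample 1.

19

Sorted (descending): 542, 516, 470, 470, 398, 344, 310
The 2 values of 470 occupy positions 3–4 → each gets rank 4.
Sample 1 values → pooled ranks: 310→7, 470→4, 516→2, 344→6
Rank sum = 7 + 4 + 2 + 6 = 19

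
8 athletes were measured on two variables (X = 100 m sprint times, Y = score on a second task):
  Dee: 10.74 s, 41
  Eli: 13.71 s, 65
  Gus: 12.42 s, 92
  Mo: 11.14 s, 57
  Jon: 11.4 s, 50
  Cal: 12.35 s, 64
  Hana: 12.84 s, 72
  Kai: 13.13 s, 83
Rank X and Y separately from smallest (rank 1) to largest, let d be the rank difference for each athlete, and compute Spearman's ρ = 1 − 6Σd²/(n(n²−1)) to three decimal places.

0.762

Ranks of variable 1: 1, 8, 5, 2, 3, 4, 6, 7
Ranks of variable 2: 1, 5, 8, 3, 2, 4, 6, 7
d = r₁ − r₂: 0, 3, -3, -1, 1, 0, 0, 0
d²: 0, 9, 9, 1, 1, 0, 0, 0; Σd² = 20
ρ = 1 − 6·20/(8·63) = 1 − 120/504 = 0.762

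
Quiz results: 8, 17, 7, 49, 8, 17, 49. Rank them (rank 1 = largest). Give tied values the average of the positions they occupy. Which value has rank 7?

7

Sorted (descending): 49, 49, 17, 17, 8, 8, 7
The 2 values of 49 occupy positions 1–2 → average rank (1+2)/2 = 1.5.
The 2 values of 17 occupy positions 3–4 → average rank (3+4)/2 = 3.5.
The 2 values of 8 occupy positions 5–6 → average rank (5+6)/2 = 5.5.
Rank 7 → value 7.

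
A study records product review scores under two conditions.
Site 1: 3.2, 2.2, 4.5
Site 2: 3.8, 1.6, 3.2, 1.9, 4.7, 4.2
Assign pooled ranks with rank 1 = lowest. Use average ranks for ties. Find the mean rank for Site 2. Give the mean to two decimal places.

4.92

Sorted (ascending): 1.6, 1.9, 2.2, 3.2, 3.2, 3.8, 4.2, 4.5, 4.7
The 2 values of 3.2 occupy positions 4–5 → average rank (4+5)/2 = 4.5.
Site 2 values → pooled ranks: 3.8→6, 1.6→1, 3.2→4.5, 1.9→2, 4.7→9, 4.2→7
Mean rank = (6 + 1 + 4.5 + 2 + 9 + 7) / 6 = 4.92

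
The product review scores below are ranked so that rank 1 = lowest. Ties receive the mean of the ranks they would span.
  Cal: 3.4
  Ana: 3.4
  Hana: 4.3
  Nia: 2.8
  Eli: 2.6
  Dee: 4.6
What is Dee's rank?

Sorted (ascending): 2.6, 2.8, 3.4, 3.4, 4.3, 4.6
The 2 values of 3.4 occupy positions 3–4 → average rank (3+4)/2 = 3.5.
Dee has value 4.6 → rank 6.

6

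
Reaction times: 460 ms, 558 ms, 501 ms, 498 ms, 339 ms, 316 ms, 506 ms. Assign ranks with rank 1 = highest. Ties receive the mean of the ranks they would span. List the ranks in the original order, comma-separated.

Sorted (descending): 558, 506, 501, 498, 460, 339, 316
No ties — each value takes its position as its rank.

5, 1, 3, 4, 6, 7, 2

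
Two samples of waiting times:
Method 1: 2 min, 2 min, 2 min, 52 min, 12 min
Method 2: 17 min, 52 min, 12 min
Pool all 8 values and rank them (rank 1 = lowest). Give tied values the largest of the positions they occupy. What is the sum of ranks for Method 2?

19

Sorted (ascending): 2, 2, 2, 12, 12, 17, 52, 52
The 3 values of 2 occupy positions 1–3 → each gets rank 3.
The 2 values of 12 occupy positions 4–5 → each gets rank 5.
The 2 values of 52 occupy positions 7–8 → each gets rank 8.
Method 2 values → pooled ranks: 17→6, 52→8, 12→5
Rank sum = 6 + 8 + 5 = 19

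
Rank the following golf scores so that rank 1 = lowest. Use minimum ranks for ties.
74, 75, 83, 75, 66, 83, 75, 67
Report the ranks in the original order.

3, 4, 7, 4, 1, 7, 4, 2

Sorted (ascending): 66, 67, 74, 75, 75, 75, 83, 83
The 3 values of 75 occupy positions 4–6 → each gets rank 4.
The 2 values of 83 occupy positions 7–8 → each gets rank 7.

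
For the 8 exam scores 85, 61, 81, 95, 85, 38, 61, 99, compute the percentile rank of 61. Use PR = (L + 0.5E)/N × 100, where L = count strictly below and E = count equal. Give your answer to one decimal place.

N = 8.
Strictly below 61: 1. Equal to 61: 2.
PR = (1 + 0.5·2)/8 × 100 = 25.0

25.0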